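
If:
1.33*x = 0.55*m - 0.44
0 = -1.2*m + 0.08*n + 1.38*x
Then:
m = 2.41818181818182*x + 0.8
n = 19.0227272727273*x + 12.0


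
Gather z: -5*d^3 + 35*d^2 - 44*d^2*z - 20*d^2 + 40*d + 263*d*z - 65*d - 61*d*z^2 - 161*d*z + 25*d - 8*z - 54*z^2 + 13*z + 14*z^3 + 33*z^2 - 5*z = -5*d^3 + 15*d^2 + 14*z^3 + z^2*(-61*d - 21) + z*(-44*d^2 + 102*d)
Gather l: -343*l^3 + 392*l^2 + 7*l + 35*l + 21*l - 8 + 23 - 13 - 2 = -343*l^3 + 392*l^2 + 63*l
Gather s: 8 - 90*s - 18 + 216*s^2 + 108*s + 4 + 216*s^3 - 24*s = 216*s^3 + 216*s^2 - 6*s - 6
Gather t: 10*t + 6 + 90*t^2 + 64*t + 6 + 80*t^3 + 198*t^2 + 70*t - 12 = 80*t^3 + 288*t^2 + 144*t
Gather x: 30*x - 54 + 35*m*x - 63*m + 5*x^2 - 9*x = -63*m + 5*x^2 + x*(35*m + 21) - 54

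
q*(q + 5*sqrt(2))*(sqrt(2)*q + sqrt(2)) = sqrt(2)*q^3 + sqrt(2)*q^2 + 10*q^2 + 10*q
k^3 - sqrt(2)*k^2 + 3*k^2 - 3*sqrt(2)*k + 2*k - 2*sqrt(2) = (k + 1)*(k + 2)*(k - sqrt(2))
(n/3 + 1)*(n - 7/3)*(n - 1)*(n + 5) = n^4/3 + 14*n^3/9 - 28*n^2/9 - 94*n/9 + 35/3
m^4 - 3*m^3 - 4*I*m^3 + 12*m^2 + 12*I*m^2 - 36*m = m*(m - 3)*(m - 6*I)*(m + 2*I)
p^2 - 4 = (p - 2)*(p + 2)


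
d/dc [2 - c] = -1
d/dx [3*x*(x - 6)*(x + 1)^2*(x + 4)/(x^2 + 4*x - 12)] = 3*(3*x^6 + 16*x^5 - 87*x^4 - 216*x^3 + 796*x^2 + 1200*x + 288)/(x^4 + 8*x^3 - 8*x^2 - 96*x + 144)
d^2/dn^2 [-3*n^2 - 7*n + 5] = -6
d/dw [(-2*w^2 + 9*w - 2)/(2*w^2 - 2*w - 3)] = (-14*w^2 + 20*w - 31)/(4*w^4 - 8*w^3 - 8*w^2 + 12*w + 9)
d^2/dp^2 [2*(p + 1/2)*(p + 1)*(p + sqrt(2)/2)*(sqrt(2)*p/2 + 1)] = 12*sqrt(2)*p^2 + 9*sqrt(2)*p + 18*p + 3*sqrt(2) + 9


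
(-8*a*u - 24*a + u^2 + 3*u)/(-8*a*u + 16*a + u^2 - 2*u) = (u + 3)/(u - 2)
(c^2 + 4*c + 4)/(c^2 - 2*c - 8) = (c + 2)/(c - 4)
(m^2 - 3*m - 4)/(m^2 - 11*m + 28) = (m + 1)/(m - 7)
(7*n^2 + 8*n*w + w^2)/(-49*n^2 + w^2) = (n + w)/(-7*n + w)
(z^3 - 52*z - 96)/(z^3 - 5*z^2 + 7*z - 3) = (z^3 - 52*z - 96)/(z^3 - 5*z^2 + 7*z - 3)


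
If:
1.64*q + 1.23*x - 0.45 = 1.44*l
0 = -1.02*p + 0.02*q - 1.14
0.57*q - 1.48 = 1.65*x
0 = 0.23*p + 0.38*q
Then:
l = -0.12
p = -1.10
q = 0.67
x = -0.67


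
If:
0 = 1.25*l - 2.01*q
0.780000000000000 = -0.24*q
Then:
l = -5.23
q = -3.25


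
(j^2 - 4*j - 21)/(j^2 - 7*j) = (j + 3)/j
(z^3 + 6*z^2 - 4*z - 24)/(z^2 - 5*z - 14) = (z^2 + 4*z - 12)/(z - 7)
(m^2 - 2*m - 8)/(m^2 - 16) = (m + 2)/(m + 4)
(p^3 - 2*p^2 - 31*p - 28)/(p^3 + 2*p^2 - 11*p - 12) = (p - 7)/(p - 3)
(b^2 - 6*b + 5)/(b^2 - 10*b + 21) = (b^2 - 6*b + 5)/(b^2 - 10*b + 21)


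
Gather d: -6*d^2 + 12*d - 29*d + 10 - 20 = -6*d^2 - 17*d - 10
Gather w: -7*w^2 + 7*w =-7*w^2 + 7*w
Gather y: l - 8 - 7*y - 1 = l - 7*y - 9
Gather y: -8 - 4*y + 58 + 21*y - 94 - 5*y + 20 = 12*y - 24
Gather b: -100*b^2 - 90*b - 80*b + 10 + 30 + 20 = -100*b^2 - 170*b + 60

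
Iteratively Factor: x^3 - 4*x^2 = (x)*(x^2 - 4*x) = x^2*(x - 4)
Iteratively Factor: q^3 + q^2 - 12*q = (q - 3)*(q^2 + 4*q) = q*(q - 3)*(q + 4)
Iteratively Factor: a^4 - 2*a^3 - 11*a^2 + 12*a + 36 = (a - 3)*(a^3 + a^2 - 8*a - 12) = (a - 3)*(a + 2)*(a^2 - a - 6) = (a - 3)*(a + 2)^2*(a - 3)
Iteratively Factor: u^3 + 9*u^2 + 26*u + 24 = (u + 2)*(u^2 + 7*u + 12) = (u + 2)*(u + 3)*(u + 4)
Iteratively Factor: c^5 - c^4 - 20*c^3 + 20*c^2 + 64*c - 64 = (c + 4)*(c^4 - 5*c^3 + 20*c - 16) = (c - 1)*(c + 4)*(c^3 - 4*c^2 - 4*c + 16) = (c - 1)*(c + 2)*(c + 4)*(c^2 - 6*c + 8) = (c - 2)*(c - 1)*(c + 2)*(c + 4)*(c - 4)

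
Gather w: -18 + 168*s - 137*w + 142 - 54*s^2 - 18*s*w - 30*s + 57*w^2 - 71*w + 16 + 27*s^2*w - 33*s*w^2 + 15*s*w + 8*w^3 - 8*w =-54*s^2 + 138*s + 8*w^3 + w^2*(57 - 33*s) + w*(27*s^2 - 3*s - 216) + 140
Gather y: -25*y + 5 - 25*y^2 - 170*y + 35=-25*y^2 - 195*y + 40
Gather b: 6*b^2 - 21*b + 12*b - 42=6*b^2 - 9*b - 42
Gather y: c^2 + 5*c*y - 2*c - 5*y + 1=c^2 - 2*c + y*(5*c - 5) + 1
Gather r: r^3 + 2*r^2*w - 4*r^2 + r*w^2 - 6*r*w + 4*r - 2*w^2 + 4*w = r^3 + r^2*(2*w - 4) + r*(w^2 - 6*w + 4) - 2*w^2 + 4*w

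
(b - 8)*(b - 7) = b^2 - 15*b + 56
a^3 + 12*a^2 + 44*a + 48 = (a + 2)*(a + 4)*(a + 6)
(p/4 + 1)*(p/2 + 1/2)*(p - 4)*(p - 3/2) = p^4/8 - p^3/16 - 35*p^2/16 + p + 3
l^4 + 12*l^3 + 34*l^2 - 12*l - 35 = (l - 1)*(l + 1)*(l + 5)*(l + 7)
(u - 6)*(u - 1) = u^2 - 7*u + 6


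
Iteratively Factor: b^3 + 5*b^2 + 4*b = (b + 1)*(b^2 + 4*b) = (b + 1)*(b + 4)*(b)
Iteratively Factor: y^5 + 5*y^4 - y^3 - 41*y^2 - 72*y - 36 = (y - 3)*(y^4 + 8*y^3 + 23*y^2 + 28*y + 12) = (y - 3)*(y + 2)*(y^3 + 6*y^2 + 11*y + 6) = (y - 3)*(y + 1)*(y + 2)*(y^2 + 5*y + 6) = (y - 3)*(y + 1)*(y + 2)^2*(y + 3)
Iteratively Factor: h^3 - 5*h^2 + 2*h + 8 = (h + 1)*(h^2 - 6*h + 8) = (h - 4)*(h + 1)*(h - 2)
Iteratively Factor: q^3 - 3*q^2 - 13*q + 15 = (q - 1)*(q^2 - 2*q - 15) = (q - 5)*(q - 1)*(q + 3)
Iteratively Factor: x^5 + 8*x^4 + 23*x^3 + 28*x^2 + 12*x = (x)*(x^4 + 8*x^3 + 23*x^2 + 28*x + 12) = x*(x + 2)*(x^3 + 6*x^2 + 11*x + 6) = x*(x + 1)*(x + 2)*(x^2 + 5*x + 6) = x*(x + 1)*(x + 2)*(x + 3)*(x + 2)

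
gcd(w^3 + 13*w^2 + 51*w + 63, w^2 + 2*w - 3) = w + 3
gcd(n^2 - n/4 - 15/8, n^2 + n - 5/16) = n + 5/4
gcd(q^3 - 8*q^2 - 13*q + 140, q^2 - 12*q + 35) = q^2 - 12*q + 35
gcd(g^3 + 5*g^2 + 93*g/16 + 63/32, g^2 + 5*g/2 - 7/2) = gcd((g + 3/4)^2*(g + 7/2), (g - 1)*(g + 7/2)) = g + 7/2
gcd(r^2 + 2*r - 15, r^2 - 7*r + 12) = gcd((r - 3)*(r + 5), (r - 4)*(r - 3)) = r - 3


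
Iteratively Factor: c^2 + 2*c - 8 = (c - 2)*(c + 4)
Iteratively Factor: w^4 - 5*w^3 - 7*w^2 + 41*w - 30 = (w + 3)*(w^3 - 8*w^2 + 17*w - 10) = (w - 2)*(w + 3)*(w^2 - 6*w + 5) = (w - 5)*(w - 2)*(w + 3)*(w - 1)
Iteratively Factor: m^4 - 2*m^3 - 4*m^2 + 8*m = (m - 2)*(m^3 - 4*m) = m*(m - 2)*(m^2 - 4) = m*(m - 2)^2*(m + 2)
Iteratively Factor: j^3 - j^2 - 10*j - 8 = (j + 1)*(j^2 - 2*j - 8) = (j + 1)*(j + 2)*(j - 4)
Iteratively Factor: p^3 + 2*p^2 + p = (p)*(p^2 + 2*p + 1) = p*(p + 1)*(p + 1)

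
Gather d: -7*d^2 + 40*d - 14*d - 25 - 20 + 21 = -7*d^2 + 26*d - 24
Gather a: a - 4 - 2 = a - 6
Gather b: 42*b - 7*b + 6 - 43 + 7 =35*b - 30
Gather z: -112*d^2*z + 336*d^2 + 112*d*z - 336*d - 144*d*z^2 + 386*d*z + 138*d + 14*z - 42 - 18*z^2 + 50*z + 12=336*d^2 - 198*d + z^2*(-144*d - 18) + z*(-112*d^2 + 498*d + 64) - 30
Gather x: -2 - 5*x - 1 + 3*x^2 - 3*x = 3*x^2 - 8*x - 3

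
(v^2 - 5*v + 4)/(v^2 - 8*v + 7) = (v - 4)/(v - 7)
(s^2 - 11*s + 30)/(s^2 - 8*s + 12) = (s - 5)/(s - 2)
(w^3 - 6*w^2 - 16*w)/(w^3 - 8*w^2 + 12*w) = (w^2 - 6*w - 16)/(w^2 - 8*w + 12)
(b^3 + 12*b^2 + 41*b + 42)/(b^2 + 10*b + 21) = b + 2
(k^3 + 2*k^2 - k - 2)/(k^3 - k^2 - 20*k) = (-k^3 - 2*k^2 + k + 2)/(k*(-k^2 + k + 20))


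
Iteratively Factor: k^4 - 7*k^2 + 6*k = (k - 1)*(k^3 + k^2 - 6*k) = (k - 2)*(k - 1)*(k^2 + 3*k) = k*(k - 2)*(k - 1)*(k + 3)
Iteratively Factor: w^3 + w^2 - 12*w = (w - 3)*(w^2 + 4*w) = w*(w - 3)*(w + 4)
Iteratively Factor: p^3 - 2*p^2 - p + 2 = (p + 1)*(p^2 - 3*p + 2) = (p - 2)*(p + 1)*(p - 1)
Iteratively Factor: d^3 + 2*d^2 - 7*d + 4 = (d - 1)*(d^2 + 3*d - 4) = (d - 1)^2*(d + 4)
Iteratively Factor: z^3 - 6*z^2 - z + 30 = (z - 3)*(z^2 - 3*z - 10) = (z - 5)*(z - 3)*(z + 2)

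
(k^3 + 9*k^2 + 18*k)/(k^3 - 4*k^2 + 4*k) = (k^2 + 9*k + 18)/(k^2 - 4*k + 4)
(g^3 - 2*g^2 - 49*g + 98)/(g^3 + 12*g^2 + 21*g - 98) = (g - 7)/(g + 7)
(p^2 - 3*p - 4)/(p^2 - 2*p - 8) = (p + 1)/(p + 2)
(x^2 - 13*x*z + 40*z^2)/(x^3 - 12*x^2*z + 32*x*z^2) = (x - 5*z)/(x*(x - 4*z))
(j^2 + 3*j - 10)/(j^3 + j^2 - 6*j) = (j + 5)/(j*(j + 3))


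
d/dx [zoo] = 0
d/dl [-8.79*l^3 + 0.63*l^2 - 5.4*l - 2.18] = -26.37*l^2 + 1.26*l - 5.4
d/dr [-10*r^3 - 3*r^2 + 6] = 6*r*(-5*r - 1)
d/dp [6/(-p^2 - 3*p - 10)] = 6*(2*p + 3)/(p^2 + 3*p + 10)^2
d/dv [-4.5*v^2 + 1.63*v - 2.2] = 1.63 - 9.0*v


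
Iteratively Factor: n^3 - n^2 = (n)*(n^2 - n) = n^2*(n - 1)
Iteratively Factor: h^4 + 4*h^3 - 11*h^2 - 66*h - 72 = (h + 3)*(h^3 + h^2 - 14*h - 24) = (h + 3)^2*(h^2 - 2*h - 8) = (h - 4)*(h + 3)^2*(h + 2)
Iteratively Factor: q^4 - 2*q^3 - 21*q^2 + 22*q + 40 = (q - 2)*(q^3 - 21*q - 20) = (q - 2)*(q + 1)*(q^2 - q - 20) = (q - 5)*(q - 2)*(q + 1)*(q + 4)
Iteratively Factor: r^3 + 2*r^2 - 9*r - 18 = (r - 3)*(r^2 + 5*r + 6) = (r - 3)*(r + 3)*(r + 2)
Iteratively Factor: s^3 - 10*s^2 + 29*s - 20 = (s - 5)*(s^2 - 5*s + 4) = (s - 5)*(s - 1)*(s - 4)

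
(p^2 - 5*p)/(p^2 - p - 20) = p/(p + 4)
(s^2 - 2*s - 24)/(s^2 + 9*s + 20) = (s - 6)/(s + 5)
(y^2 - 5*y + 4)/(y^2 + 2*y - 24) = (y - 1)/(y + 6)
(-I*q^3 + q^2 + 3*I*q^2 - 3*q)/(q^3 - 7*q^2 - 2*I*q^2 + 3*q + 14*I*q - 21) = I*q*(3 - q)/(q^2 - q*(7 + 3*I) + 21*I)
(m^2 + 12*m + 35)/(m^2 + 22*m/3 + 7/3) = 3*(m + 5)/(3*m + 1)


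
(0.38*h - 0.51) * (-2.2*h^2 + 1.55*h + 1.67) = -0.836*h^3 + 1.711*h^2 - 0.1559*h - 0.8517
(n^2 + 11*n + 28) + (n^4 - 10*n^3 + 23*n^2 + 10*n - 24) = n^4 - 10*n^3 + 24*n^2 + 21*n + 4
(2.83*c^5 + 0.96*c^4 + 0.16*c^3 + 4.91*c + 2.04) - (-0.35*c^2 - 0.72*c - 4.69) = 2.83*c^5 + 0.96*c^4 + 0.16*c^3 + 0.35*c^2 + 5.63*c + 6.73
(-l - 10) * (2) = -2*l - 20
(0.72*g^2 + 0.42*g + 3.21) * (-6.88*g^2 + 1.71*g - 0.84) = -4.9536*g^4 - 1.6584*g^3 - 21.9714*g^2 + 5.1363*g - 2.6964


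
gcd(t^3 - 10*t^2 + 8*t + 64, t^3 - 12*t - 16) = t^2 - 2*t - 8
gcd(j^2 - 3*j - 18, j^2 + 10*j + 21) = j + 3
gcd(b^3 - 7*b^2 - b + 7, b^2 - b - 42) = b - 7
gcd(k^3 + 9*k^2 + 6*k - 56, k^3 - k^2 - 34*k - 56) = k + 4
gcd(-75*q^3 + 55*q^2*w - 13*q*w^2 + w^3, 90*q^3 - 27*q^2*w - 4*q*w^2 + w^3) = 3*q - w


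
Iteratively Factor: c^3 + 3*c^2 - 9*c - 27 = (c + 3)*(c^2 - 9) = (c + 3)^2*(c - 3)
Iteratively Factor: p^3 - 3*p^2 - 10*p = (p + 2)*(p^2 - 5*p) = (p - 5)*(p + 2)*(p)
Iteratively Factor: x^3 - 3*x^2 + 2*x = (x - 1)*(x^2 - 2*x) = (x - 2)*(x - 1)*(x)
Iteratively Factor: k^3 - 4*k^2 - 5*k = (k + 1)*(k^2 - 5*k) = (k - 5)*(k + 1)*(k)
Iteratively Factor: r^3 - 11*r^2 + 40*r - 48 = (r - 4)*(r^2 - 7*r + 12) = (r - 4)*(r - 3)*(r - 4)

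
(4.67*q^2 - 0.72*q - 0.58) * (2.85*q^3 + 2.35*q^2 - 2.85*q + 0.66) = 13.3095*q^5 + 8.9225*q^4 - 16.6545*q^3 + 3.7712*q^2 + 1.1778*q - 0.3828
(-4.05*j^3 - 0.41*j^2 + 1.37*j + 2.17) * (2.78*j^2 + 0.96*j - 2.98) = -11.259*j^5 - 5.0278*j^4 + 15.484*j^3 + 8.5696*j^2 - 1.9994*j - 6.4666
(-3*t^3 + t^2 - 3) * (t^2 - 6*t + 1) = -3*t^5 + 19*t^4 - 9*t^3 - 2*t^2 + 18*t - 3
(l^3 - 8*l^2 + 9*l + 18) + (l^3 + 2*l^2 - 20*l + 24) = 2*l^3 - 6*l^2 - 11*l + 42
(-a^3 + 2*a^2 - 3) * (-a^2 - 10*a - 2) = a^5 + 8*a^4 - 18*a^3 - a^2 + 30*a + 6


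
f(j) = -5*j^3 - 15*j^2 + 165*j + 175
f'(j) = -15*j^2 - 30*j + 165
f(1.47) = 369.25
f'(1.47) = 88.49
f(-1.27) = -48.50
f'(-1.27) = 178.91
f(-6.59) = -132.82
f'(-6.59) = -288.72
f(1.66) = 384.69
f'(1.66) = 73.87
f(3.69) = 328.39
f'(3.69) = -149.94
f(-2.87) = -303.90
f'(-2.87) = 127.55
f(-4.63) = -414.24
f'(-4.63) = -17.65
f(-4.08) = -408.31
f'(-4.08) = 37.70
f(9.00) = -3200.00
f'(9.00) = -1320.00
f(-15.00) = 11200.00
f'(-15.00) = -2760.00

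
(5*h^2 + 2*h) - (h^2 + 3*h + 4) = 4*h^2 - h - 4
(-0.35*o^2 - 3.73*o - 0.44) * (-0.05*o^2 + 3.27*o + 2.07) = 0.0175*o^4 - 0.958*o^3 - 12.8996*o^2 - 9.1599*o - 0.9108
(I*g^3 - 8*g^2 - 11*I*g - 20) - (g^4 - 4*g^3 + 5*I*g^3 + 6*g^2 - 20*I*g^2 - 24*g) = -g^4 + 4*g^3 - 4*I*g^3 - 14*g^2 + 20*I*g^2 + 24*g - 11*I*g - 20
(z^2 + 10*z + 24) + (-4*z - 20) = z^2 + 6*z + 4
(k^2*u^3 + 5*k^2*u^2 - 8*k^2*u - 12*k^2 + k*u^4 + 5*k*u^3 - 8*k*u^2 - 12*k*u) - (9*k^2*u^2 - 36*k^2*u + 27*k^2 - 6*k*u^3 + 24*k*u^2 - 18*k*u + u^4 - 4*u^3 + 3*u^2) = k^2*u^3 - 4*k^2*u^2 + 28*k^2*u - 39*k^2 + k*u^4 + 11*k*u^3 - 32*k*u^2 + 6*k*u - u^4 + 4*u^3 - 3*u^2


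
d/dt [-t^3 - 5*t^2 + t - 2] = -3*t^2 - 10*t + 1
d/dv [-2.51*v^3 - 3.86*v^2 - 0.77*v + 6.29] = -7.53*v^2 - 7.72*v - 0.77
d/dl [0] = 0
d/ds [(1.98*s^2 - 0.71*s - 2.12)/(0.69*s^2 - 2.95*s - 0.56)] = (-5.3511*s^2 + 0.708*s - 5.8564)/(0.4761*s^4 - 4.071*s^3 + 7.9297*s^2 + 3.304*s + 0.3136)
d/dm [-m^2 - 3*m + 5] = -2*m - 3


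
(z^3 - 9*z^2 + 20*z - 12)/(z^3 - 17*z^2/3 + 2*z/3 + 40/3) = 3*(z^2 - 7*z + 6)/(3*z^2 - 11*z - 20)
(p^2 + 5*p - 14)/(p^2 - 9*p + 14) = (p + 7)/(p - 7)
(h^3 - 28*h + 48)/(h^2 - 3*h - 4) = (h^2 + 4*h - 12)/(h + 1)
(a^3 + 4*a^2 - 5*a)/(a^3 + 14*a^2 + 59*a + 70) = a*(a - 1)/(a^2 + 9*a + 14)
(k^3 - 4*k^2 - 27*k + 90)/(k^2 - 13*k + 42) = (k^2 + 2*k - 15)/(k - 7)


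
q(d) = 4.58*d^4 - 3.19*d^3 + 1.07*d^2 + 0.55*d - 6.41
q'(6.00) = 3625.99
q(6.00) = 5282.05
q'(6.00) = 3625.99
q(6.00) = 5282.05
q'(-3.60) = -985.92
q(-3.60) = 923.57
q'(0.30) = 0.83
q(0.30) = -6.20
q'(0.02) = 0.59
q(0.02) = -6.40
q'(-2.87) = -517.50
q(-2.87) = 386.97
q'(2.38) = 198.41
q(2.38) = 104.91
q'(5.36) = 2558.19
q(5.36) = 3316.33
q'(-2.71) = -440.15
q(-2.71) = 310.47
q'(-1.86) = -154.43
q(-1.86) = 71.61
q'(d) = 18.32*d^3 - 9.57*d^2 + 2.14*d + 0.55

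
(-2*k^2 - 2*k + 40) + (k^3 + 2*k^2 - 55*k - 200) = k^3 - 57*k - 160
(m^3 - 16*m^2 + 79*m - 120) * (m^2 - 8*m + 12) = m^5 - 24*m^4 + 219*m^3 - 944*m^2 + 1908*m - 1440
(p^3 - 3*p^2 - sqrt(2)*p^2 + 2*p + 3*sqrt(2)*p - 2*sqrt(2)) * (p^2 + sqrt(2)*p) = p^5 - 3*p^4 + 6*p^2 - 4*p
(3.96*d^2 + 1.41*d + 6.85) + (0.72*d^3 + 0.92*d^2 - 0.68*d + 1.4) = 0.72*d^3 + 4.88*d^2 + 0.73*d + 8.25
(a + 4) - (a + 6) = -2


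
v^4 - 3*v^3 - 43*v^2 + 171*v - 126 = (v - 6)*(v - 3)*(v - 1)*(v + 7)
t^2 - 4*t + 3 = (t - 3)*(t - 1)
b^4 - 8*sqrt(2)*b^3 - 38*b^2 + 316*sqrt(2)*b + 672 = (b - 7*sqrt(2))*(b - 6*sqrt(2))*(b + sqrt(2))*(b + 4*sqrt(2))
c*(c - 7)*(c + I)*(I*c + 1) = I*c^4 - 7*I*c^3 + I*c^2 - 7*I*c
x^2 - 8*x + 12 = (x - 6)*(x - 2)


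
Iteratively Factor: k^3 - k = (k)*(k^2 - 1) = k*(k + 1)*(k - 1)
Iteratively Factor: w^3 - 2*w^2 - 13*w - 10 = (w + 1)*(w^2 - 3*w - 10) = (w - 5)*(w + 1)*(w + 2)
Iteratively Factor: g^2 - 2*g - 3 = (g + 1)*(g - 3)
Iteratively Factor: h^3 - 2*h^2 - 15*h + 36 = (h - 3)*(h^2 + h - 12) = (h - 3)^2*(h + 4)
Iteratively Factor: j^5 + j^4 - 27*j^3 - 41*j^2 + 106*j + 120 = (j - 5)*(j^4 + 6*j^3 + 3*j^2 - 26*j - 24) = (j - 5)*(j + 1)*(j^3 + 5*j^2 - 2*j - 24) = (j - 5)*(j + 1)*(j + 3)*(j^2 + 2*j - 8) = (j - 5)*(j - 2)*(j + 1)*(j + 3)*(j + 4)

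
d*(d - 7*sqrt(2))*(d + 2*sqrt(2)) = d^3 - 5*sqrt(2)*d^2 - 28*d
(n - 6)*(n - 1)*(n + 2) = n^3 - 5*n^2 - 8*n + 12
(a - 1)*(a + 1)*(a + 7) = a^3 + 7*a^2 - a - 7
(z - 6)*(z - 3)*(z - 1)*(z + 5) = z^4 - 5*z^3 - 23*z^2 + 117*z - 90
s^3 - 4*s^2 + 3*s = s*(s - 3)*(s - 1)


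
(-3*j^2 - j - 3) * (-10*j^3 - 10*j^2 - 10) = 30*j^5 + 40*j^4 + 40*j^3 + 60*j^2 + 10*j + 30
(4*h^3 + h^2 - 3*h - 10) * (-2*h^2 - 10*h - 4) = -8*h^5 - 42*h^4 - 20*h^3 + 46*h^2 + 112*h + 40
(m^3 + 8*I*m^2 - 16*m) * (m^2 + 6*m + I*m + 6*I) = m^5 + 6*m^4 + 9*I*m^4 - 24*m^3 + 54*I*m^3 - 144*m^2 - 16*I*m^2 - 96*I*m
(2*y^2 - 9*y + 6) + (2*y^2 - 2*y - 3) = 4*y^2 - 11*y + 3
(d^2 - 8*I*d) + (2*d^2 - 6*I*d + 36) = 3*d^2 - 14*I*d + 36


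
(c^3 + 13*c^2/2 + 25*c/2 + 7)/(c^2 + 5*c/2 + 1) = (2*c^2 + 9*c + 7)/(2*c + 1)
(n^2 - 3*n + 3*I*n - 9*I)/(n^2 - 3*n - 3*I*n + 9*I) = (n + 3*I)/(n - 3*I)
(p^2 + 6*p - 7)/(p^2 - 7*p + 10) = (p^2 + 6*p - 7)/(p^2 - 7*p + 10)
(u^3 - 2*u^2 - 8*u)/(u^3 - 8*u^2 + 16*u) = (u + 2)/(u - 4)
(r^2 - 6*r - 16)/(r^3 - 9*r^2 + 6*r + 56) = (r - 8)/(r^2 - 11*r + 28)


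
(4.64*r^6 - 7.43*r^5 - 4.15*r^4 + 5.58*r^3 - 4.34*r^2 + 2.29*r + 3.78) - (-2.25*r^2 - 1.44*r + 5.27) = 4.64*r^6 - 7.43*r^5 - 4.15*r^4 + 5.58*r^3 - 2.09*r^2 + 3.73*r - 1.49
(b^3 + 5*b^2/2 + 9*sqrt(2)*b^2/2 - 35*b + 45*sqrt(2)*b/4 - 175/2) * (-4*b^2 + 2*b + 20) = -4*b^5 - 18*sqrt(2)*b^4 - 8*b^4 - 36*sqrt(2)*b^3 + 165*b^3 + 225*sqrt(2)*b^2/2 + 330*b^2 - 875*b + 225*sqrt(2)*b - 1750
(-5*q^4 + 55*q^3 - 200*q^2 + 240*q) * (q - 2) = -5*q^5 + 65*q^4 - 310*q^3 + 640*q^2 - 480*q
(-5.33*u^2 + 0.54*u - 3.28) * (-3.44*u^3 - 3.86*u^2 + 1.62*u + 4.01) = 18.3352*u^5 + 18.7162*u^4 + 0.564199999999998*u^3 - 7.8377*u^2 - 3.1482*u - 13.1528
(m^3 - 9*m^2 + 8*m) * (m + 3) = m^4 - 6*m^3 - 19*m^2 + 24*m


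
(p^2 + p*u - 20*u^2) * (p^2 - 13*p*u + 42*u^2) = p^4 - 12*p^3*u + 9*p^2*u^2 + 302*p*u^3 - 840*u^4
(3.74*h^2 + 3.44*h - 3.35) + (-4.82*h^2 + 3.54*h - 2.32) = -1.08*h^2 + 6.98*h - 5.67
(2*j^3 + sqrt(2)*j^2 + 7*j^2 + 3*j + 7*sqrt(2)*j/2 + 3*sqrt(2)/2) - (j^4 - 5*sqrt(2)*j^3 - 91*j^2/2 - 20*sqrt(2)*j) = -j^4 + 2*j^3 + 5*sqrt(2)*j^3 + sqrt(2)*j^2 + 105*j^2/2 + 3*j + 47*sqrt(2)*j/2 + 3*sqrt(2)/2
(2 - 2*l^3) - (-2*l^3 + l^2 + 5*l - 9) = -l^2 - 5*l + 11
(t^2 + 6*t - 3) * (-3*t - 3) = -3*t^3 - 21*t^2 - 9*t + 9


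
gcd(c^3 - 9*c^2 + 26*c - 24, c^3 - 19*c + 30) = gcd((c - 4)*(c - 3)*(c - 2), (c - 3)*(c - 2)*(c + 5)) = c^2 - 5*c + 6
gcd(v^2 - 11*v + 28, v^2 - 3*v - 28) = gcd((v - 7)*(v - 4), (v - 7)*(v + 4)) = v - 7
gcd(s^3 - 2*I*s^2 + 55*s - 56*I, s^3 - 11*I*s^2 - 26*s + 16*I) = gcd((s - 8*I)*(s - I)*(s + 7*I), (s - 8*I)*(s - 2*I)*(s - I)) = s^2 - 9*I*s - 8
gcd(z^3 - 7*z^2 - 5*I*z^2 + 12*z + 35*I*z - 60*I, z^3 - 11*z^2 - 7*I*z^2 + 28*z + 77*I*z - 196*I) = z - 4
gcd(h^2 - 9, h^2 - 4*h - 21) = h + 3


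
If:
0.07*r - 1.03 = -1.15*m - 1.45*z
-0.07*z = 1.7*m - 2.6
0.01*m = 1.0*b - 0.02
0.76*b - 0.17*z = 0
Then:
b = 0.04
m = 1.52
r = -13.57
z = 0.16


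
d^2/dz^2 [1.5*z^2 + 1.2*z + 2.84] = 3.00000000000000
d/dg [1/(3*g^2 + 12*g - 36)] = 2*(-g - 2)/(3*(g^2 + 4*g - 12)^2)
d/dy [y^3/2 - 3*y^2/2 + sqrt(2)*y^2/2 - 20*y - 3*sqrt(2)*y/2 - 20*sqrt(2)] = 3*y^2/2 - 3*y + sqrt(2)*y - 20 - 3*sqrt(2)/2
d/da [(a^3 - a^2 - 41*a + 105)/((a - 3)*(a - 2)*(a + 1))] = 3*(-a^2 + 22*a - 13)/(a^4 - 2*a^3 - 3*a^2 + 4*a + 4)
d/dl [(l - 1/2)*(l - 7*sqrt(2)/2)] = 2*l - 7*sqrt(2)/2 - 1/2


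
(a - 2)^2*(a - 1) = a^3 - 5*a^2 + 8*a - 4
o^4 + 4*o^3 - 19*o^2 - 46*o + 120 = (o - 3)*(o - 2)*(o + 4)*(o + 5)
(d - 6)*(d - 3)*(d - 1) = d^3 - 10*d^2 + 27*d - 18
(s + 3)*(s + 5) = s^2 + 8*s + 15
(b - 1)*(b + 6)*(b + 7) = b^3 + 12*b^2 + 29*b - 42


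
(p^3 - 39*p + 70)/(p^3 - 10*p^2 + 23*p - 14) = (p^2 + 2*p - 35)/(p^2 - 8*p + 7)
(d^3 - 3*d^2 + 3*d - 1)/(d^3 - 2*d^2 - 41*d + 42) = (d^2 - 2*d + 1)/(d^2 - d - 42)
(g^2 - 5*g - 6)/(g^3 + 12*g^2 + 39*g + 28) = (g - 6)/(g^2 + 11*g + 28)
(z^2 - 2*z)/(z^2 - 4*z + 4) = z/(z - 2)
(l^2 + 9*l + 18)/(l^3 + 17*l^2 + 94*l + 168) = (l + 3)/(l^2 + 11*l + 28)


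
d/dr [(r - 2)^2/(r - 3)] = (r^2 - 6*r + 8)/(r^2 - 6*r + 9)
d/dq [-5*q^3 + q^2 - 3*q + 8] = -15*q^2 + 2*q - 3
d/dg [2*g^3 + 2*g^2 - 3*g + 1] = 6*g^2 + 4*g - 3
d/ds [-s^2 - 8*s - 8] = -2*s - 8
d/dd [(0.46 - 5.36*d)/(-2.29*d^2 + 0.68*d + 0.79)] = (-12.2744*d^2 + 2.1068*d - 4.5472)/(5.2441*d^4 - 3.1144*d^3 - 3.1558*d^2 + 1.0744*d + 0.6241)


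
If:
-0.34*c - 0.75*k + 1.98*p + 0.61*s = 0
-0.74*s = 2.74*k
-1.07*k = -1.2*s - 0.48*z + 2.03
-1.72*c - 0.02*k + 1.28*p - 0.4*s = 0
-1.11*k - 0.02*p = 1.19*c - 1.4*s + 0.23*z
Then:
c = -0.19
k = -0.08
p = -0.16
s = 0.31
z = 3.27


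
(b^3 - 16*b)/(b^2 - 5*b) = (b^2 - 16)/(b - 5)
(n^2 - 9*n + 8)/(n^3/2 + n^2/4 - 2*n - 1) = 4*(n^2 - 9*n + 8)/(2*n^3 + n^2 - 8*n - 4)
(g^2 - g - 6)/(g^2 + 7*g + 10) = (g - 3)/(g + 5)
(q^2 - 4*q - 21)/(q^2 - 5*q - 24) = (q - 7)/(q - 8)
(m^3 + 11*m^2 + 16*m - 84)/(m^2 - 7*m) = (m^3 + 11*m^2 + 16*m - 84)/(m*(m - 7))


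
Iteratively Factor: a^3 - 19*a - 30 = (a - 5)*(a^2 + 5*a + 6) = (a - 5)*(a + 3)*(a + 2)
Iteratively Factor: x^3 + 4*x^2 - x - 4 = (x + 4)*(x^2 - 1) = (x - 1)*(x + 4)*(x + 1)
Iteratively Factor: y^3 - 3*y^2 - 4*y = (y + 1)*(y^2 - 4*y) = (y - 4)*(y + 1)*(y)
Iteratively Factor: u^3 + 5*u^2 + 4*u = (u + 1)*(u^2 + 4*u) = u*(u + 1)*(u + 4)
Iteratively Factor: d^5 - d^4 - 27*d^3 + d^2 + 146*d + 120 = (d + 4)*(d^4 - 5*d^3 - 7*d^2 + 29*d + 30) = (d - 3)*(d + 4)*(d^3 - 2*d^2 - 13*d - 10) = (d - 3)*(d + 2)*(d + 4)*(d^2 - 4*d - 5) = (d - 3)*(d + 1)*(d + 2)*(d + 4)*(d - 5)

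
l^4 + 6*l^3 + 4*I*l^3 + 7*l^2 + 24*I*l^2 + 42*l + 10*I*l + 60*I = (l + 6)*(l - 2*I)*(l + I)*(l + 5*I)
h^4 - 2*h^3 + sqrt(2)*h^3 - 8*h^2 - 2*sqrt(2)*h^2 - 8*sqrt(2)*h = h*(h - 4)*(h + 2)*(h + sqrt(2))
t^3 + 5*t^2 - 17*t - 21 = (t - 3)*(t + 1)*(t + 7)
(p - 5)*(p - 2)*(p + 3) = p^3 - 4*p^2 - 11*p + 30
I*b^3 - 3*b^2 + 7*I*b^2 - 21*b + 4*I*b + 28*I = (b + 7)*(b + 4*I)*(I*b + 1)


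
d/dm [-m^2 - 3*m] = -2*m - 3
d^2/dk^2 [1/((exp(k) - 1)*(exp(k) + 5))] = 4*(exp(3*k) + 3*exp(2*k) + 9*exp(k) + 5)*exp(k)/(exp(6*k) + 12*exp(5*k) + 33*exp(4*k) - 56*exp(3*k) - 165*exp(2*k) + 300*exp(k) - 125)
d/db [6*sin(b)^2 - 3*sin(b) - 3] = 3*(4*sin(b) - 1)*cos(b)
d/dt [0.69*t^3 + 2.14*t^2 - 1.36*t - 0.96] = 2.07*t^2 + 4.28*t - 1.36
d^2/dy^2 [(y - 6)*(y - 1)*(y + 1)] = 6*y - 12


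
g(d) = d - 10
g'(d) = 1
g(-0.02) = -10.02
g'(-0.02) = 1.00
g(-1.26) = -11.26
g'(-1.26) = 1.00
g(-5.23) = -15.23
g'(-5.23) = 1.00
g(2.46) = -7.54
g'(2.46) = 1.00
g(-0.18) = -10.18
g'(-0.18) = 1.00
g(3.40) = -6.60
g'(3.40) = 1.00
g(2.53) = -7.47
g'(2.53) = 1.00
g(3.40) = -6.60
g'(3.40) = 1.00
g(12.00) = 2.00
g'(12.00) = 1.00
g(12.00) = 2.00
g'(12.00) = 1.00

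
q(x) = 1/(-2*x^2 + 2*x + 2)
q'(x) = (4*x - 2)/(-2*x^2 + 2*x + 2)^2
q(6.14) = -0.02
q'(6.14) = 0.01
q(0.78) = 0.43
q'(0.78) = 0.20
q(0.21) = 0.43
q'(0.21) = -0.21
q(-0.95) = -0.59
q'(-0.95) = -2.00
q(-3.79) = -0.03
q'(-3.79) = -0.01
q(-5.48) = -0.01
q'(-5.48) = -0.01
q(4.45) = -0.03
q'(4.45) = 0.02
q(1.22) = 0.68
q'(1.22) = 1.35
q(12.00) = 0.00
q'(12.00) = 0.00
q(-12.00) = 0.00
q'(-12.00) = 0.00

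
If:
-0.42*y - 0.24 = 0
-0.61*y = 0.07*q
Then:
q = 4.98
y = -0.57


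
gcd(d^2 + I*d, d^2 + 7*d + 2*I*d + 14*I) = 1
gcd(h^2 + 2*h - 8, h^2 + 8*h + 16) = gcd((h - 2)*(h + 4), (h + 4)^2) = h + 4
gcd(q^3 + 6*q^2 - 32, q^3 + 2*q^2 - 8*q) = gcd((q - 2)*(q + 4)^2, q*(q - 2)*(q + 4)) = q^2 + 2*q - 8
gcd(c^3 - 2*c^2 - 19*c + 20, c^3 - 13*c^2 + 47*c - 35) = c^2 - 6*c + 5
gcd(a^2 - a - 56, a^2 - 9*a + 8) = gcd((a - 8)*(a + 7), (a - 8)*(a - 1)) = a - 8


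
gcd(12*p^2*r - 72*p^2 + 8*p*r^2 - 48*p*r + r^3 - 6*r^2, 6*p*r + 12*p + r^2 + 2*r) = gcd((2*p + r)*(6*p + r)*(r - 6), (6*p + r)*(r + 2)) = 6*p + r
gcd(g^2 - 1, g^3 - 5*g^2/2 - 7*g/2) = g + 1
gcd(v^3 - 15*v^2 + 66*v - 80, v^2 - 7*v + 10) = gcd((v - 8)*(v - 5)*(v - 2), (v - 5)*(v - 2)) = v^2 - 7*v + 10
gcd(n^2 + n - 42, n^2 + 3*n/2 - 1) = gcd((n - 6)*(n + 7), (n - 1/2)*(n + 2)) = 1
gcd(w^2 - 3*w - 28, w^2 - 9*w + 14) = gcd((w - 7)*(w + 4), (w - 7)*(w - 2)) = w - 7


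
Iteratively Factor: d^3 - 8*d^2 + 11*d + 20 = (d - 5)*(d^2 - 3*d - 4) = (d - 5)*(d + 1)*(d - 4)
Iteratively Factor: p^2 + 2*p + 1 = (p + 1)*(p + 1)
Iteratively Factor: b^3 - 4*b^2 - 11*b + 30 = (b - 5)*(b^2 + b - 6) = (b - 5)*(b + 3)*(b - 2)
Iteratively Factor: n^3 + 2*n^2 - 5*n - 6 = (n + 3)*(n^2 - n - 2) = (n - 2)*(n + 3)*(n + 1)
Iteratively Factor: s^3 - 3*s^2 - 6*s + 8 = (s - 1)*(s^2 - 2*s - 8) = (s - 1)*(s + 2)*(s - 4)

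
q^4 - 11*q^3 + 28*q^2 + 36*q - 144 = (q - 6)*(q - 4)*(q - 3)*(q + 2)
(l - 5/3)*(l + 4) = l^2 + 7*l/3 - 20/3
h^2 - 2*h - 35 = (h - 7)*(h + 5)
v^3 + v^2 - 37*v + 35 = (v - 5)*(v - 1)*(v + 7)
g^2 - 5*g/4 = g*(g - 5/4)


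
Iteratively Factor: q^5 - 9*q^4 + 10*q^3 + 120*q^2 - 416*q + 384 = (q + 4)*(q^4 - 13*q^3 + 62*q^2 - 128*q + 96) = (q - 3)*(q + 4)*(q^3 - 10*q^2 + 32*q - 32) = (q - 4)*(q - 3)*(q + 4)*(q^2 - 6*q + 8) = (q - 4)^2*(q - 3)*(q + 4)*(q - 2)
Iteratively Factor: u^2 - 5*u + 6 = (u - 2)*(u - 3)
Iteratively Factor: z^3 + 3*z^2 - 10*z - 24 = (z + 4)*(z^2 - z - 6) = (z + 2)*(z + 4)*(z - 3)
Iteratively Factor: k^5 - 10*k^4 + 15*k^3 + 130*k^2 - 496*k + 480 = (k - 3)*(k^4 - 7*k^3 - 6*k^2 + 112*k - 160) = (k - 5)*(k - 3)*(k^3 - 2*k^2 - 16*k + 32) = (k - 5)*(k - 4)*(k - 3)*(k^2 + 2*k - 8) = (k - 5)*(k - 4)*(k - 3)*(k - 2)*(k + 4)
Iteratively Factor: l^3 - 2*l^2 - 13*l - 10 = (l + 2)*(l^2 - 4*l - 5) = (l - 5)*(l + 2)*(l + 1)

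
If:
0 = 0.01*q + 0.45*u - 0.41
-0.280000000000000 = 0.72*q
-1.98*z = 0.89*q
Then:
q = -0.39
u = 0.92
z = 0.17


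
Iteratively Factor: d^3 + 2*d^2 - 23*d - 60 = (d - 5)*(d^2 + 7*d + 12) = (d - 5)*(d + 3)*(d + 4)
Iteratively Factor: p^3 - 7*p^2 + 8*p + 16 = (p + 1)*(p^2 - 8*p + 16) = (p - 4)*(p + 1)*(p - 4)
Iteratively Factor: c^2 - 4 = (c + 2)*(c - 2)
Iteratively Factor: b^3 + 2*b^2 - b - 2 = (b - 1)*(b^2 + 3*b + 2) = (b - 1)*(b + 1)*(b + 2)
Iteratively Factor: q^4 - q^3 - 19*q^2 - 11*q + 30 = (q + 2)*(q^3 - 3*q^2 - 13*q + 15) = (q - 1)*(q + 2)*(q^2 - 2*q - 15) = (q - 1)*(q + 2)*(q + 3)*(q - 5)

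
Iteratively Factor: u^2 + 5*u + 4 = (u + 1)*(u + 4)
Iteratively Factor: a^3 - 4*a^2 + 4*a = (a - 2)*(a^2 - 2*a) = (a - 2)^2*(a)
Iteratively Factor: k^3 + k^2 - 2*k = (k - 1)*(k^2 + 2*k) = k*(k - 1)*(k + 2)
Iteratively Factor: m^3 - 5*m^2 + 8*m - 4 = (m - 2)*(m^2 - 3*m + 2) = (m - 2)*(m - 1)*(m - 2)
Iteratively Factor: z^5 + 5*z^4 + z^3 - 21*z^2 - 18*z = (z + 3)*(z^4 + 2*z^3 - 5*z^2 - 6*z) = (z + 3)^2*(z^3 - z^2 - 2*z) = (z + 1)*(z + 3)^2*(z^2 - 2*z) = (z - 2)*(z + 1)*(z + 3)^2*(z)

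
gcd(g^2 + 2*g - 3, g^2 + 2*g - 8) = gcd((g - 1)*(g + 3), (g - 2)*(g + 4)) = 1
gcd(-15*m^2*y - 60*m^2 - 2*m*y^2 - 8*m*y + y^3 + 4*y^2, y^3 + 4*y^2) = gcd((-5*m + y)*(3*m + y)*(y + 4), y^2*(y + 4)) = y + 4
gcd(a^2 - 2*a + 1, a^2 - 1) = a - 1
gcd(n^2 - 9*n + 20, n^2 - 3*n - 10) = n - 5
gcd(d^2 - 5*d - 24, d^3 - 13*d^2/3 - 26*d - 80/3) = d - 8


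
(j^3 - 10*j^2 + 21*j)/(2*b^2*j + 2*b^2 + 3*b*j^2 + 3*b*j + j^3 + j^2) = j*(j^2 - 10*j + 21)/(2*b^2*j + 2*b^2 + 3*b*j^2 + 3*b*j + j^3 + j^2)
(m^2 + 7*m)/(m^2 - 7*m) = (m + 7)/(m - 7)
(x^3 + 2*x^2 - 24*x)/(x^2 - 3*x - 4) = x*(x + 6)/(x + 1)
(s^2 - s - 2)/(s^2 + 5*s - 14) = (s + 1)/(s + 7)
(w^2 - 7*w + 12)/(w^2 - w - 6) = (w - 4)/(w + 2)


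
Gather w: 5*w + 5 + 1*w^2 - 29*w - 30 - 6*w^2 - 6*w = -5*w^2 - 30*w - 25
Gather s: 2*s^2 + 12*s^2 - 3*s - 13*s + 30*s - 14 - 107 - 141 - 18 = 14*s^2 + 14*s - 280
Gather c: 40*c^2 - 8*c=40*c^2 - 8*c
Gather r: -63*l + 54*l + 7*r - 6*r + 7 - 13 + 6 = -9*l + r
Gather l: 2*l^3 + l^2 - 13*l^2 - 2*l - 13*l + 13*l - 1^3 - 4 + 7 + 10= 2*l^3 - 12*l^2 - 2*l + 12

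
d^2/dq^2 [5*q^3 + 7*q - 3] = 30*q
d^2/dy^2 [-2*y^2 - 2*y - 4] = -4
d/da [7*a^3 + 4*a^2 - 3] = a*(21*a + 8)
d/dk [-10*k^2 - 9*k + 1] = -20*k - 9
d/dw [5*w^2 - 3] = 10*w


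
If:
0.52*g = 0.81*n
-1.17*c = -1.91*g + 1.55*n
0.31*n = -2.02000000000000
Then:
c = -7.94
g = -10.15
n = -6.52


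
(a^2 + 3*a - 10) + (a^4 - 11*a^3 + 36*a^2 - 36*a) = a^4 - 11*a^3 + 37*a^2 - 33*a - 10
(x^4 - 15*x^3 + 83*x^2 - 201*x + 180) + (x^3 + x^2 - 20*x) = x^4 - 14*x^3 + 84*x^2 - 221*x + 180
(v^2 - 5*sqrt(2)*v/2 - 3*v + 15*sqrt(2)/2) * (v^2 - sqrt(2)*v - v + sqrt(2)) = v^4 - 7*sqrt(2)*v^3/2 - 4*v^3 + 8*v^2 + 14*sqrt(2)*v^2 - 20*v - 21*sqrt(2)*v/2 + 15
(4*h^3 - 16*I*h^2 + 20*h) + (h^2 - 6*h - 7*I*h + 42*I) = 4*h^3 + h^2 - 16*I*h^2 + 14*h - 7*I*h + 42*I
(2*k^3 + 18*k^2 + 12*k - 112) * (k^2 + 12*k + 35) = 2*k^5 + 42*k^4 + 298*k^3 + 662*k^2 - 924*k - 3920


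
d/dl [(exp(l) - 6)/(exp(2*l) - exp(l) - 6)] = (-(exp(l) - 6)*(2*exp(l) - 1) + exp(2*l) - exp(l) - 6)*exp(l)/(-exp(2*l) + exp(l) + 6)^2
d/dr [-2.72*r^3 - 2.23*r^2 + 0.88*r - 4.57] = -8.16*r^2 - 4.46*r + 0.88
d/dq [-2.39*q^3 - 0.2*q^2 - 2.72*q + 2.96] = -7.17*q^2 - 0.4*q - 2.72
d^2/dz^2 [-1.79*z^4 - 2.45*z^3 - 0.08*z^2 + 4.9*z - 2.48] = -21.48*z^2 - 14.7*z - 0.16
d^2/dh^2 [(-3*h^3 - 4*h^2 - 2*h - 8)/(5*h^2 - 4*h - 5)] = 2*(-253*h^3 - 1080*h^2 + 105*h - 388)/(125*h^6 - 300*h^5 - 135*h^4 + 536*h^3 + 135*h^2 - 300*h - 125)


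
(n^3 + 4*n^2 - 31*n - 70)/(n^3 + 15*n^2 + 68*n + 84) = (n - 5)/(n + 6)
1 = 1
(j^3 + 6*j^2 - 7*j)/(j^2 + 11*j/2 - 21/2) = 2*j*(j - 1)/(2*j - 3)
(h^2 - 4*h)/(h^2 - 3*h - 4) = h/(h + 1)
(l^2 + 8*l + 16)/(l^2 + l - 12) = (l + 4)/(l - 3)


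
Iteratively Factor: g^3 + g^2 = (g + 1)*(g^2) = g*(g + 1)*(g)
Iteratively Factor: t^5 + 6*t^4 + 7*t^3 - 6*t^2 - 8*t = (t + 1)*(t^4 + 5*t^3 + 2*t^2 - 8*t) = (t + 1)*(t + 4)*(t^3 + t^2 - 2*t) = (t + 1)*(t + 2)*(t + 4)*(t^2 - t) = (t - 1)*(t + 1)*(t + 2)*(t + 4)*(t)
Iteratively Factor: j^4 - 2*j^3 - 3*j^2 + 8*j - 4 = (j + 2)*(j^3 - 4*j^2 + 5*j - 2) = (j - 1)*(j + 2)*(j^2 - 3*j + 2) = (j - 2)*(j - 1)*(j + 2)*(j - 1)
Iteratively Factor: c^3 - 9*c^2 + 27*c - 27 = (c - 3)*(c^2 - 6*c + 9) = (c - 3)^2*(c - 3)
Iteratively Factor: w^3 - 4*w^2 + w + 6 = (w + 1)*(w^2 - 5*w + 6) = (w - 2)*(w + 1)*(w - 3)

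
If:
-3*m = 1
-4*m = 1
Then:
No Solution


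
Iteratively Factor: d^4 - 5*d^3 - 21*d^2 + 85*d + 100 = (d - 5)*(d^3 - 21*d - 20) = (d - 5)^2*(d^2 + 5*d + 4) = (d - 5)^2*(d + 4)*(d + 1)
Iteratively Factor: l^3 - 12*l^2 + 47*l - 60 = (l - 4)*(l^2 - 8*l + 15) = (l - 5)*(l - 4)*(l - 3)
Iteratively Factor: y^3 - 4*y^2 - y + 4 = (y - 4)*(y^2 - 1) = (y - 4)*(y - 1)*(y + 1)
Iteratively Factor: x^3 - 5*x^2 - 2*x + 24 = (x - 4)*(x^2 - x - 6) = (x - 4)*(x - 3)*(x + 2)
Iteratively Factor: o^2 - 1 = (o + 1)*(o - 1)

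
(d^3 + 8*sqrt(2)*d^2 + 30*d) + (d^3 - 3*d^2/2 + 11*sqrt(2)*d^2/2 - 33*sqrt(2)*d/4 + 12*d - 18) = 2*d^3 - 3*d^2/2 + 27*sqrt(2)*d^2/2 - 33*sqrt(2)*d/4 + 42*d - 18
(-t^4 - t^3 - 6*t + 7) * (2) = -2*t^4 - 2*t^3 - 12*t + 14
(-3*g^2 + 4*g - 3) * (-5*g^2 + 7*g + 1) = 15*g^4 - 41*g^3 + 40*g^2 - 17*g - 3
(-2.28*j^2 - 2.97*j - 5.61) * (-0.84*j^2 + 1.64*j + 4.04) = 1.9152*j^4 - 1.2444*j^3 - 9.3696*j^2 - 21.1992*j - 22.6644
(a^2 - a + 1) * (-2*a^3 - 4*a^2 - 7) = -2*a^5 - 2*a^4 + 2*a^3 - 11*a^2 + 7*a - 7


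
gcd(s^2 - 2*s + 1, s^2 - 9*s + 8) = s - 1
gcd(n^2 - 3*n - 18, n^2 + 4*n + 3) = n + 3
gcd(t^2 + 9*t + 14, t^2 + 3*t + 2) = t + 2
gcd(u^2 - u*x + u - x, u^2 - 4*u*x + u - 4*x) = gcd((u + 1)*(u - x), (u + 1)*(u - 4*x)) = u + 1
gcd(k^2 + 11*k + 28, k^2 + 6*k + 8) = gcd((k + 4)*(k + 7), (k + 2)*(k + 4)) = k + 4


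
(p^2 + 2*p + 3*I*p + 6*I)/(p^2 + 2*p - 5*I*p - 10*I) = (p + 3*I)/(p - 5*I)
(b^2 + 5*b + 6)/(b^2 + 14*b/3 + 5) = 3*(b + 2)/(3*b + 5)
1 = 1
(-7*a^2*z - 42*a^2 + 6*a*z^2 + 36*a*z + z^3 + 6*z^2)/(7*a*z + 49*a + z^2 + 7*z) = (-a*z - 6*a + z^2 + 6*z)/(z + 7)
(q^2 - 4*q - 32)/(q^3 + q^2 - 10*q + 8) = (q - 8)/(q^2 - 3*q + 2)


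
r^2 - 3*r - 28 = (r - 7)*(r + 4)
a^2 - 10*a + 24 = (a - 6)*(a - 4)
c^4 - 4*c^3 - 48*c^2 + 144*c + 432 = (c - 6)^2*(c + 2)*(c + 6)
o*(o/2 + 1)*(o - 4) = o^3/2 - o^2 - 4*o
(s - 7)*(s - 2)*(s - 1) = s^3 - 10*s^2 + 23*s - 14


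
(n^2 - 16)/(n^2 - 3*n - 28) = (n - 4)/(n - 7)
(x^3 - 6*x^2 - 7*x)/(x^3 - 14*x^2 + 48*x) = (x^2 - 6*x - 7)/(x^2 - 14*x + 48)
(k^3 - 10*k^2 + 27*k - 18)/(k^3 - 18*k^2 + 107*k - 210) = (k^2 - 4*k + 3)/(k^2 - 12*k + 35)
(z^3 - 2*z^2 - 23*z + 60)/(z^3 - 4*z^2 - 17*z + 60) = (z^2 + z - 20)/(z^2 - z - 20)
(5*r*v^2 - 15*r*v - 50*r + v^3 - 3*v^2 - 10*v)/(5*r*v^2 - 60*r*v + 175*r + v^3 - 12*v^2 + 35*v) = (v + 2)/(v - 7)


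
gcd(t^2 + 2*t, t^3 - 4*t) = t^2 + 2*t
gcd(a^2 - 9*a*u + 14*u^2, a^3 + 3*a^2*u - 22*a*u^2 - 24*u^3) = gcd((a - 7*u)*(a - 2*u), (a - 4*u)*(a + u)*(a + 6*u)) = 1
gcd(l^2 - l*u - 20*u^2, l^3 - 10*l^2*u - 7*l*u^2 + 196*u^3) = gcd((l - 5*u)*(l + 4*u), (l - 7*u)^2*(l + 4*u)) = l + 4*u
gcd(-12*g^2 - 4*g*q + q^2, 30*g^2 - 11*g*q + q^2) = -6*g + q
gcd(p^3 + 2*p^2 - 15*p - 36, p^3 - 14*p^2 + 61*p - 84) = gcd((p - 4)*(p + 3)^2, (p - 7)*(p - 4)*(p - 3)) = p - 4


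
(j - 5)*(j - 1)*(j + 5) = j^3 - j^2 - 25*j + 25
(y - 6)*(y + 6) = y^2 - 36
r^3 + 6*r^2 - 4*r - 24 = (r - 2)*(r + 2)*(r + 6)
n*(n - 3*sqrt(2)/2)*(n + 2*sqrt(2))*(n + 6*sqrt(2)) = n^4 + 13*sqrt(2)*n^3/2 - 36*sqrt(2)*n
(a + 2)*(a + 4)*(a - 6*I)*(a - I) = a^4 + 6*a^3 - 7*I*a^3 + 2*a^2 - 42*I*a^2 - 36*a - 56*I*a - 48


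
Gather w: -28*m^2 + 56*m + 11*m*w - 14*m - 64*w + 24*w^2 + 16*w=-28*m^2 + 42*m + 24*w^2 + w*(11*m - 48)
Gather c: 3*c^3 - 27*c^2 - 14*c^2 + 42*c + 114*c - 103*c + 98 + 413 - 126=3*c^3 - 41*c^2 + 53*c + 385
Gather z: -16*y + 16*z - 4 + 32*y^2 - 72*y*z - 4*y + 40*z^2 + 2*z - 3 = 32*y^2 - 20*y + 40*z^2 + z*(18 - 72*y) - 7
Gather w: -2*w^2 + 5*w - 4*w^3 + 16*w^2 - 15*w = -4*w^3 + 14*w^2 - 10*w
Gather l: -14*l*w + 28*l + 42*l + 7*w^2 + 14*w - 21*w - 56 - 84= l*(70 - 14*w) + 7*w^2 - 7*w - 140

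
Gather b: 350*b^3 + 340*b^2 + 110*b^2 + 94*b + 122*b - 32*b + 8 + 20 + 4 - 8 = 350*b^3 + 450*b^2 + 184*b + 24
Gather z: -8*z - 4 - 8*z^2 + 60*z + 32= -8*z^2 + 52*z + 28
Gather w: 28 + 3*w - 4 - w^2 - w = -w^2 + 2*w + 24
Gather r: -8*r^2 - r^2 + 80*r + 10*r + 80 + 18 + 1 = -9*r^2 + 90*r + 99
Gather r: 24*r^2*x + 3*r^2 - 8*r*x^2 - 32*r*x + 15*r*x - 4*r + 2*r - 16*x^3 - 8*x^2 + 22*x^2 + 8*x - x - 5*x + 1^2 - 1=r^2*(24*x + 3) + r*(-8*x^2 - 17*x - 2) - 16*x^3 + 14*x^2 + 2*x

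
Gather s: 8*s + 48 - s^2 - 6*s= -s^2 + 2*s + 48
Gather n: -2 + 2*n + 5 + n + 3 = 3*n + 6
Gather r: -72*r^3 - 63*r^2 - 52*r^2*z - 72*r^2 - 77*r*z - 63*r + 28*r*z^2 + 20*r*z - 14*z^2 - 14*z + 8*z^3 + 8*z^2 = -72*r^3 + r^2*(-52*z - 135) + r*(28*z^2 - 57*z - 63) + 8*z^3 - 6*z^2 - 14*z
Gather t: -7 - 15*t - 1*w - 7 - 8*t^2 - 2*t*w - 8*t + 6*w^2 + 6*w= -8*t^2 + t*(-2*w - 23) + 6*w^2 + 5*w - 14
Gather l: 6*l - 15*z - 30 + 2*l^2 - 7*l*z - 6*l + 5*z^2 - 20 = 2*l^2 - 7*l*z + 5*z^2 - 15*z - 50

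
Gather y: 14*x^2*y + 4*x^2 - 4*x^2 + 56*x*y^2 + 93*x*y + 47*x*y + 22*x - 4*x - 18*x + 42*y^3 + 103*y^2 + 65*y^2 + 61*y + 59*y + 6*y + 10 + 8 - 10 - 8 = 42*y^3 + y^2*(56*x + 168) + y*(14*x^2 + 140*x + 126)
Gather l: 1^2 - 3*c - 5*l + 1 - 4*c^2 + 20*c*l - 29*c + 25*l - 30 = -4*c^2 - 32*c + l*(20*c + 20) - 28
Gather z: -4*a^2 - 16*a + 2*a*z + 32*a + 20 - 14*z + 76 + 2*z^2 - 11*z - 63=-4*a^2 + 16*a + 2*z^2 + z*(2*a - 25) + 33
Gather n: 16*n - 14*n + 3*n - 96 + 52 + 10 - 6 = 5*n - 40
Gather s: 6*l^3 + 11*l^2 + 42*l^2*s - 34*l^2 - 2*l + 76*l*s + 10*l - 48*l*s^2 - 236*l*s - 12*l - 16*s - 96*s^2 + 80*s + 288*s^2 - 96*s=6*l^3 - 23*l^2 - 4*l + s^2*(192 - 48*l) + s*(42*l^2 - 160*l - 32)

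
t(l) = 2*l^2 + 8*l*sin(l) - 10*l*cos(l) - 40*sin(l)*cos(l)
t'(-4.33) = -4.55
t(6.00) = 11.71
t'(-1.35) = 31.57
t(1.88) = 38.71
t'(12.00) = 34.92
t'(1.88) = 64.11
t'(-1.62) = 42.65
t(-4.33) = 3.05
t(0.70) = -20.48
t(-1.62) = 15.43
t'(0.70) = 2.30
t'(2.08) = 51.22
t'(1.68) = 70.05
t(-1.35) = 25.69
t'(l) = 10*l*sin(l) + 8*l*cos(l) + 4*l + 40*sin(l)^2 + 8*sin(l) - 40*cos(l)^2 - 10*cos(l)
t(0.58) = -19.97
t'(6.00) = 7.73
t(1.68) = 25.17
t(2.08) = 50.35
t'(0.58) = -10.57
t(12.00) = 153.34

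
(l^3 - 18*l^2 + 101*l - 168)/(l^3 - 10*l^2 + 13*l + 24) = (l - 7)/(l + 1)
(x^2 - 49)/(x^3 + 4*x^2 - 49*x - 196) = 1/(x + 4)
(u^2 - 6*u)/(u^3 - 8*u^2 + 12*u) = 1/(u - 2)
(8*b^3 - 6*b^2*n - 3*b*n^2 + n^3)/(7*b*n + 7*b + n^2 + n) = (8*b^3 - 6*b^2*n - 3*b*n^2 + n^3)/(7*b*n + 7*b + n^2 + n)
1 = 1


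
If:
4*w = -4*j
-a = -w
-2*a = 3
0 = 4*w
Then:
No Solution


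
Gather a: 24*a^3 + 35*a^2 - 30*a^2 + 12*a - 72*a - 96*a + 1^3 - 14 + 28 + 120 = 24*a^3 + 5*a^2 - 156*a + 135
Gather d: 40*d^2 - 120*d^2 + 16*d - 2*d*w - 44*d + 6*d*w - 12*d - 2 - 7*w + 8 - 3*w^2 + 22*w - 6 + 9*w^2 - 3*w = -80*d^2 + d*(4*w - 40) + 6*w^2 + 12*w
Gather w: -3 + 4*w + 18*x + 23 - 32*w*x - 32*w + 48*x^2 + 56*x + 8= w*(-32*x - 28) + 48*x^2 + 74*x + 28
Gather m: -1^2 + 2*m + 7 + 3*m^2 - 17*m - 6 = 3*m^2 - 15*m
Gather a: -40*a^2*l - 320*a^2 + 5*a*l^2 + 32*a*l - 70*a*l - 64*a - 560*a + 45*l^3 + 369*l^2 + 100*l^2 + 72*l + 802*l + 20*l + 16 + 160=a^2*(-40*l - 320) + a*(5*l^2 - 38*l - 624) + 45*l^3 + 469*l^2 + 894*l + 176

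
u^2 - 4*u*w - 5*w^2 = (u - 5*w)*(u + w)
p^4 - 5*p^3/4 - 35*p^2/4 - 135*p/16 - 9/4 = (p - 4)*(p + 1/2)*(p + 3/4)*(p + 3/2)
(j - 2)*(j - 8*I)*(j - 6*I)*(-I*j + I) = -I*j^4 - 14*j^3 + 3*I*j^3 + 42*j^2 + 46*I*j^2 - 28*j - 144*I*j + 96*I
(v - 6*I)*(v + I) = v^2 - 5*I*v + 6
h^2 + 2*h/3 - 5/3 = (h - 1)*(h + 5/3)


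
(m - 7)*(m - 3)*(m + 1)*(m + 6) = m^4 - 3*m^3 - 43*m^2 + 87*m + 126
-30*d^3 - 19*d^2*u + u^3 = (-5*d + u)*(2*d + u)*(3*d + u)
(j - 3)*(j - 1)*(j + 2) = j^3 - 2*j^2 - 5*j + 6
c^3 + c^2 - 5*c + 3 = (c - 1)^2*(c + 3)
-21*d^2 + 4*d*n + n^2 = (-3*d + n)*(7*d + n)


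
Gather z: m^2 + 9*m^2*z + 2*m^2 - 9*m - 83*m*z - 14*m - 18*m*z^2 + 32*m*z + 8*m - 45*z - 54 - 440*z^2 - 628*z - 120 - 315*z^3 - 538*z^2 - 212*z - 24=3*m^2 - 15*m - 315*z^3 + z^2*(-18*m - 978) + z*(9*m^2 - 51*m - 885) - 198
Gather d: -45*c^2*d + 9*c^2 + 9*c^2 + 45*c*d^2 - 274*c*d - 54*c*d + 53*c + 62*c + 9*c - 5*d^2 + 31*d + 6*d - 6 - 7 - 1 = 18*c^2 + 124*c + d^2*(45*c - 5) + d*(-45*c^2 - 328*c + 37) - 14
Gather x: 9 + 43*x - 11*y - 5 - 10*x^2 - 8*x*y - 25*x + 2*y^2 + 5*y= -10*x^2 + x*(18 - 8*y) + 2*y^2 - 6*y + 4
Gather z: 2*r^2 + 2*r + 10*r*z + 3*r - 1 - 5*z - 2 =2*r^2 + 5*r + z*(10*r - 5) - 3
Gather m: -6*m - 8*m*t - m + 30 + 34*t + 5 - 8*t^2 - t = m*(-8*t - 7) - 8*t^2 + 33*t + 35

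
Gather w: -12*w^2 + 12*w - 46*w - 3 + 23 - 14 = -12*w^2 - 34*w + 6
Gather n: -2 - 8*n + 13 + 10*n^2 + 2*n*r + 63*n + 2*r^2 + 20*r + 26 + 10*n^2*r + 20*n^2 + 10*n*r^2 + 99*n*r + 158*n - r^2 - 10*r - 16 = n^2*(10*r + 30) + n*(10*r^2 + 101*r + 213) + r^2 + 10*r + 21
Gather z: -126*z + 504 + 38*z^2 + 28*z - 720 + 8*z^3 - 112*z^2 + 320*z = 8*z^3 - 74*z^2 + 222*z - 216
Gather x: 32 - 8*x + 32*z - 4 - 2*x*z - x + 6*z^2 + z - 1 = x*(-2*z - 9) + 6*z^2 + 33*z + 27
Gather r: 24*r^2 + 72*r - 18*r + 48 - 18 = 24*r^2 + 54*r + 30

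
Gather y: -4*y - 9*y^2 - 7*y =-9*y^2 - 11*y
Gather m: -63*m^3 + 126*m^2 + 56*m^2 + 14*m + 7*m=-63*m^3 + 182*m^2 + 21*m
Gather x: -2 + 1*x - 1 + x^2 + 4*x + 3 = x^2 + 5*x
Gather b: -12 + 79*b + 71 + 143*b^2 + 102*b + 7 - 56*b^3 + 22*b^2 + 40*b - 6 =-56*b^3 + 165*b^2 + 221*b + 60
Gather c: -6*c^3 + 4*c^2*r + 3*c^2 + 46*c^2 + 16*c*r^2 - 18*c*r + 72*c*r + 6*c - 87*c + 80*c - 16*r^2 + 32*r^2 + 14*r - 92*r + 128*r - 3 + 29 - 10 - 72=-6*c^3 + c^2*(4*r + 49) + c*(16*r^2 + 54*r - 1) + 16*r^2 + 50*r - 56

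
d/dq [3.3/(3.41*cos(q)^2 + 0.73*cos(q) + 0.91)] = (22.506*cos(q) + 2.409)*sin(q)/(3.41*cos(q)^2 + 0.73*cos(q) + 0.91)^2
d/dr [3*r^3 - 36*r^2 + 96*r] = 9*r^2 - 72*r + 96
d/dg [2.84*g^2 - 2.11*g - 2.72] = 5.68*g - 2.11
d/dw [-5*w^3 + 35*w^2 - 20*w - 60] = -15*w^2 + 70*w - 20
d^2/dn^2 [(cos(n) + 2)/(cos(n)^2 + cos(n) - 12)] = (-9*(1 - cos(2*n))^2*cos(n)/4 - 7*(1 - cos(2*n))^2/4 - 281*cos(n)/2 - 56*cos(2*n) - 21*cos(3*n) + cos(5*n)/2 + 27)/((cos(n) - 3)^3*(cos(n) + 4)^3)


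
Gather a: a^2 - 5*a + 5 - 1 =a^2 - 5*a + 4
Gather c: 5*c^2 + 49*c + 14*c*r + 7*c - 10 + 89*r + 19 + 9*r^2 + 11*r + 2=5*c^2 + c*(14*r + 56) + 9*r^2 + 100*r + 11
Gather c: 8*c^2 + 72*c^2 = 80*c^2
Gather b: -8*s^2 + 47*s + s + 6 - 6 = -8*s^2 + 48*s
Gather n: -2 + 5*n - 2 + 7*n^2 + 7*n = 7*n^2 + 12*n - 4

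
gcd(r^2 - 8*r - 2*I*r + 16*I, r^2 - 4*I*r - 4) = r - 2*I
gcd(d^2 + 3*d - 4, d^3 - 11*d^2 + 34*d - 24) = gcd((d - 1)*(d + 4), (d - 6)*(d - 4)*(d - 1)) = d - 1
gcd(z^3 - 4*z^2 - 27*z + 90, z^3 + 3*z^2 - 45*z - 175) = z + 5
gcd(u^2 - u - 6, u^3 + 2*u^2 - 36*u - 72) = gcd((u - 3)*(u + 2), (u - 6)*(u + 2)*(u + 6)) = u + 2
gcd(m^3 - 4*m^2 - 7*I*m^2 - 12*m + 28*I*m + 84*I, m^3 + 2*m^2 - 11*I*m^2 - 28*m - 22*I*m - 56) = m^2 + m*(2 - 7*I) - 14*I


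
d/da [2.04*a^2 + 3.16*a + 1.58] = 4.08*a + 3.16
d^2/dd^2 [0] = 0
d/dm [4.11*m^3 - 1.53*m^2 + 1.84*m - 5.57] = 12.33*m^2 - 3.06*m + 1.84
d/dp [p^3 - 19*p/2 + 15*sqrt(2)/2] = 3*p^2 - 19/2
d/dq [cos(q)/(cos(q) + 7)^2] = (cos(q) - 7)*sin(q)/(cos(q) + 7)^3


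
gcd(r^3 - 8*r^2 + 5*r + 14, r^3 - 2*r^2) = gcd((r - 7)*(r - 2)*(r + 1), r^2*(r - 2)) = r - 2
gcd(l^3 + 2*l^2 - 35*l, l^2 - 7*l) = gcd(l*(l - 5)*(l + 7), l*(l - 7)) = l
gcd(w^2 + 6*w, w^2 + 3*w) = w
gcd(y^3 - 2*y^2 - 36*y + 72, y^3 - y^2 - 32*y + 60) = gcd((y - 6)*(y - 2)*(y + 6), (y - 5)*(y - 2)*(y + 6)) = y^2 + 4*y - 12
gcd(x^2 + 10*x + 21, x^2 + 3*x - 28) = x + 7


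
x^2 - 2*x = x*(x - 2)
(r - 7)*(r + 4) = r^2 - 3*r - 28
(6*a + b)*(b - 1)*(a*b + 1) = 6*a^2*b^2 - 6*a^2*b + a*b^3 - a*b^2 + 6*a*b - 6*a + b^2 - b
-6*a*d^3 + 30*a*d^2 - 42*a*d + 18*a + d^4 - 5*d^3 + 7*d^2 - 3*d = (-6*a + d)*(d - 3)*(d - 1)^2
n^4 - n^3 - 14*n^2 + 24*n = n*(n - 3)*(n - 2)*(n + 4)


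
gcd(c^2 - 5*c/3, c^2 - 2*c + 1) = 1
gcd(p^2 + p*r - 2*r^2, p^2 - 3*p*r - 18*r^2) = 1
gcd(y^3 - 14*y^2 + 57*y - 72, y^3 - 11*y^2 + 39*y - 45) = y^2 - 6*y + 9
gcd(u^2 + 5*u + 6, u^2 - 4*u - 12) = u + 2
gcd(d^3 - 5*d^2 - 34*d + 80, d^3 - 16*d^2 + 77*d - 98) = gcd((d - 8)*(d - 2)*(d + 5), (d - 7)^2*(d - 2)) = d - 2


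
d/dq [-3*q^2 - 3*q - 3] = -6*q - 3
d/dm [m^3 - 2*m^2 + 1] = m*(3*m - 4)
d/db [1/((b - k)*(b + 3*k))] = ((-b + k)*(b + 3*k) - (b - k)^2)/((b - k)^3*(b + 3*k)^2)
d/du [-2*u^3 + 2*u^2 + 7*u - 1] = -6*u^2 + 4*u + 7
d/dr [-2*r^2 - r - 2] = -4*r - 1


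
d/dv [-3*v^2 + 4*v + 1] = 4 - 6*v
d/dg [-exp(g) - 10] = -exp(g)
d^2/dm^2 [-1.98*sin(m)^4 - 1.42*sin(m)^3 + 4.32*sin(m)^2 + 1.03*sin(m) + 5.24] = 31.68*sin(m)^4 + 12.78*sin(m)^3 - 41.04*sin(m)^2 - 9.55*sin(m) + 8.64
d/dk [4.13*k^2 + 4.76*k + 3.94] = 8.26*k + 4.76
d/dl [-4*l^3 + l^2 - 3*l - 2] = -12*l^2 + 2*l - 3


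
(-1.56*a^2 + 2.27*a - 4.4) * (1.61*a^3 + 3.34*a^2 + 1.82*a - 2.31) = -2.5116*a^5 - 1.5557*a^4 - 2.3414*a^3 - 6.961*a^2 - 13.2517*a + 10.164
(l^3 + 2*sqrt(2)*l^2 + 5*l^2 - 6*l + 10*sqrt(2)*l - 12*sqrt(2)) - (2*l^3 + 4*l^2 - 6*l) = -l^3 + l^2 + 2*sqrt(2)*l^2 + 10*sqrt(2)*l - 12*sqrt(2)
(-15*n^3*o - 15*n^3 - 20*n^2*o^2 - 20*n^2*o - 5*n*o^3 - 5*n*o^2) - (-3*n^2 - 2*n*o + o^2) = -15*n^3*o - 15*n^3 - 20*n^2*o^2 - 20*n^2*o + 3*n^2 - 5*n*o^3 - 5*n*o^2 + 2*n*o - o^2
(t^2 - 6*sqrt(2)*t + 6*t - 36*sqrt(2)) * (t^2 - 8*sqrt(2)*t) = t^4 - 14*sqrt(2)*t^3 + 6*t^3 - 84*sqrt(2)*t^2 + 96*t^2 + 576*t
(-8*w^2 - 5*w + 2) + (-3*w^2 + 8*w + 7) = -11*w^2 + 3*w + 9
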